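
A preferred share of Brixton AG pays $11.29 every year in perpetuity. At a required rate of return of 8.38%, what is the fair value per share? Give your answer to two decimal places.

$134.73

Zero-growth DDM (perpetuity): P₀ = D/r = 11.29 / 0.0838 = 134.7255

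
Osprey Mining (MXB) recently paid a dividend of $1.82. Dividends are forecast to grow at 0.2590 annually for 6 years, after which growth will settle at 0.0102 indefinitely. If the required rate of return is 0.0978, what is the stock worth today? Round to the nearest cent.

Two-stage DDM. Project D₁…D_6 at 0.259, terminal growth 0.0102, discount at r = 0.0978.
D_1 = 2.2914
D_2 = 2.8848
D_3 = 3.6320
D_4 = 4.5727
D_5 = 5.7571
D_6 = 7.2481
Terminal value at t=6: TV = D_7/(r−g) = 7.3221/(0.0978−0.0102) = 83.5851
P₀ = 2.2914/(1+0.0978)^1 + 2.8848/(1+0.0978)^2 + 3.6320/(1+0.0978)^3 + 4.5727/(1+0.0978)^4 + 5.7571/(1+0.0978)^5 + 7.2481/(1+0.0978)^6 + 83.5851/(1+0.0978)^6 = 65.8778

$65.88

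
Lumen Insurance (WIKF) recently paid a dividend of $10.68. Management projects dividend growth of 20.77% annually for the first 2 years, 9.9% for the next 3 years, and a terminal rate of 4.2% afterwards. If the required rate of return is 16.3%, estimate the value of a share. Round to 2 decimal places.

Three-stage DDM. Project D₁…D_5; terminal Gordon value at t=5 with g = 0.042; discount at r = 0.163.
D_1 = 12.8982
D_2 = 15.5772
D_3 = 17.1193
D_4 = 18.8142
D_5 = 20.6768
TV_5 = 21.5452/(0.163−0.042) = 178.0594
P₀ = Σ Dₜ/(1+r)ᵗ + TV_5/(1+r)^5 = 137.1811

$137.18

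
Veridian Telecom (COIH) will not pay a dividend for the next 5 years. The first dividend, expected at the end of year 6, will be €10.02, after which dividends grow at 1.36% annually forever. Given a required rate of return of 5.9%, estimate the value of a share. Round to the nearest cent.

€165.70

Deferred-dividend DDM. At t=5 the remaining stream is a growing perpetuity with first payment D_6 = 10.02.
V_5 = D_6/(r−g) = 10.02/(0.059−0.0136) = 220.7048
P₀ = V_5/(1+r)^5 = 220.7048/(1+0.059)^5 = 165.7036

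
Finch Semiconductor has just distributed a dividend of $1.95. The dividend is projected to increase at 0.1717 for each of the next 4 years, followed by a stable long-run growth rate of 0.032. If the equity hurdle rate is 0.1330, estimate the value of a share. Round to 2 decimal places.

Two-stage DDM. Project D₁…D_4 at 0.1717, terminal growth 0.032, discount at r = 0.133.
D_1 = 2.2848
D_2 = 2.6771
D_3 = 3.1368
D_4 = 3.6754
Terminal value at t=4: TV = D_5/(r−g) = 3.7930/(0.133−0.032) = 37.5542
P₀ = 2.2848/(1+0.133)^1 + 2.6771/(1+0.133)^2 + 3.1368/(1+0.133)^3 + 3.6754/(1+0.133)^4 + 37.5542/(1+0.133)^4 = 31.2789

$31.28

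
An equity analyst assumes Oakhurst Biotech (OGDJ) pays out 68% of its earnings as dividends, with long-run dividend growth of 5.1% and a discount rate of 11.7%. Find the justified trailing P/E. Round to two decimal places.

10.83

Justified trailing P/E = b(1+g)/(r−g) = 0.68×(1+0.051)/(0.117−0.051) = 10.8285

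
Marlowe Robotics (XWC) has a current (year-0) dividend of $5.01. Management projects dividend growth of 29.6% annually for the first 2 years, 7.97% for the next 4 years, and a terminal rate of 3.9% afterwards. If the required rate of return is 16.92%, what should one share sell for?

Three-stage DDM. Project D₁…D_6; terminal Gordon value at t=6 with g = 0.039; discount at r = 0.1692.
D_1 = 6.4930
D_2 = 8.4149
D_3 = 9.0855
D_4 = 9.8097
D_5 = 10.5915
D_6 = 11.4356
TV_6 = 11.8816/(0.1692−0.039) = 91.2567
P₀ = Σ Dₜ/(1+r)ᵗ + TV_6/(1+r)^6 = 67.6881

$67.69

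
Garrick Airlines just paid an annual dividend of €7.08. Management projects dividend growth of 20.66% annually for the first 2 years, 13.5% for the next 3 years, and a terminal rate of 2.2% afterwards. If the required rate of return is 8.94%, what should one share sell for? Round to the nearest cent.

€193.76

Three-stage DDM. Project D₁…D_5; terminal Gordon value at t=5 with g = 0.022; discount at r = 0.0894.
D_1 = 8.5427
D_2 = 10.3077
D_3 = 11.6992
D_4 = 13.2786
D_5 = 15.0712
TV_5 = 15.4028/(0.0894−0.022) = 228.5275
P₀ = Σ Dₜ/(1+r)ᵗ + TV_5/(1+r)^5 = 193.7624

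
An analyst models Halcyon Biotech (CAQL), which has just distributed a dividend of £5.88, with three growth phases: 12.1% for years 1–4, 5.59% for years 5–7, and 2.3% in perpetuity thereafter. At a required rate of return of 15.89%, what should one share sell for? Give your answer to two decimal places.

Three-stage DDM. Project D₁…D_7; terminal Gordon value at t=7 with g = 0.023; discount at r = 0.1589.
D_1 = 6.5915
D_2 = 7.3890
D_3 = 8.2831
D_4 = 9.2854
D_5 = 9.8044
D_6 = 10.3525
D_7 = 10.9312
TV_7 = 11.1826/(0.1589−0.023) = 82.2857
P₀ = Σ Dₜ/(1+r)ᵗ + TV_7/(1+r)^7 = 63.8251

£63.83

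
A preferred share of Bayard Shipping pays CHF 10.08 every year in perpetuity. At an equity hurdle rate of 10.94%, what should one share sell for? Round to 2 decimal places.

Zero-growth DDM (perpetuity): P₀ = D/r = 10.08 / 0.1094 = 92.1389

CHF 92.14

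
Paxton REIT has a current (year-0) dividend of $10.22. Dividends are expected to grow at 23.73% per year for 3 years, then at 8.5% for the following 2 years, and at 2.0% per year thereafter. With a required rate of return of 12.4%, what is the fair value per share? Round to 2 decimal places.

$187.72

Three-stage DDM. Project D₁…D_5; terminal Gordon value at t=5 with g = 0.02; discount at r = 0.124.
D_1 = 12.6452
D_2 = 15.6459
D_3 = 19.3587
D_4 = 21.0042
D_5 = 22.7895
TV_5 = 23.2453/(0.124−0.02) = 223.5127
P₀ = Σ Dₜ/(1+r)ᵗ + TV_5/(1+r)^5 = 187.7158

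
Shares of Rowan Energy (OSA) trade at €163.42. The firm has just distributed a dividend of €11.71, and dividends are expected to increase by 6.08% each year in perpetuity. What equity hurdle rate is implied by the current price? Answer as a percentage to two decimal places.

Rearranging the constant-growth DDM: r = D₁/P₀ + g.
D₁ = 11.71 × (1 + 0.0608) = 12.4220.
r = 12.4220 / 163.42 + 0.0608 = 0.07601 + 0.0608 = 0.13681

13.68%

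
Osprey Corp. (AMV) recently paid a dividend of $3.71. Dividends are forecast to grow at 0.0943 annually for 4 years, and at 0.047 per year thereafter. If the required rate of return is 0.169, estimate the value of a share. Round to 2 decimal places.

Two-stage DDM. Project D₁…D_4 at 0.0943, terminal growth 0.047, discount at r = 0.169.
D_1 = 4.0599
D_2 = 4.4427
D_3 = 4.8616
D_4 = 5.3201
Terminal value at t=4: TV = D_5/(r−g) = 5.5701/(0.169−0.047) = 45.6569
P₀ = 4.0599/(1+0.169)^1 + 4.4427/(1+0.169)^2 + 4.8616/(1+0.169)^3 + 5.3201/(1+0.169)^4 + 45.6569/(1+0.169)^4 = 37.0643

$37.06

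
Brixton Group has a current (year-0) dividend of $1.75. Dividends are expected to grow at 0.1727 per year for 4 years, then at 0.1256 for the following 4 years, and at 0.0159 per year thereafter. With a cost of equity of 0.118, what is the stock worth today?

Three-stage DDM. Project D₁…D_8; terminal Gordon value at t=8 with g = 0.0159; discount at r = 0.118.
D_1 = 2.0522
D_2 = 2.4066
D_3 = 2.8223
D_4 = 3.3097
D_5 = 3.7254
D_6 = 4.1933
D_7 = 4.7200
D_8 = 5.3128
TV_8 = 5.3973/(0.118−0.0159) = 52.8625
P₀ = Σ Dₜ/(1+r)ᵗ + TV_8/(1+r)^8 = 38.1757

$38.18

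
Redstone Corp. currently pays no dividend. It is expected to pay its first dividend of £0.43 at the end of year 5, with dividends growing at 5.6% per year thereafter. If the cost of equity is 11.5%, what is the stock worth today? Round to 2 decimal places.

Deferred-dividend DDM. At t=4 the remaining stream is a growing perpetuity with first payment D_5 = 0.43.
V_4 = D_5/(r−g) = 0.43/(0.115−0.056) = 7.2881
P₀ = V_4/(1+r)^4 = 7.2881/(1+0.115)^4 = 4.7154

£4.72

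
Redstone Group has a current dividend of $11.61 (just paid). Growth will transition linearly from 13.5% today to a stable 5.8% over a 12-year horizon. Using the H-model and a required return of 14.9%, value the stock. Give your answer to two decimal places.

$193.93

H-model: P₀ = D₀[(1+g_L) + H(g_S−g_L)]/(r−g_L), with H = 12/2 = 6.
P₀ = 11.61 × [(1+0.058) + 6×(0.135−0.058)] / (0.149−0.058)
   = 11.61 × 1.5200 / 0.091 = 193.9253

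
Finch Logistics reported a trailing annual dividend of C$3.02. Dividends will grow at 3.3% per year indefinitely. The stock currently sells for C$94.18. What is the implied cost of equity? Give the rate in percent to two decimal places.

Rearranging the constant-growth DDM: r = D₁/P₀ + g.
D₁ = 3.02 × (1 + 0.033) = 3.1197.
r = 3.1197 / 94.18 + 0.033 = 0.03312 + 0.033 = 0.06612

6.61%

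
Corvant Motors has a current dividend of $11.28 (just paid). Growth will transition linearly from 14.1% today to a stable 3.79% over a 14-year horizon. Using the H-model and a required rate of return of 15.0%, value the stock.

$177.06

H-model: P₀ = D₀[(1+g_L) + H(g_S−g_L)]/(r−g_L), with H = 14/2 = 7.
P₀ = 11.28 × [(1+0.0379) + 7×(0.141−0.0379)] / (0.15−0.0379)
   = 11.28 × 1.7596 / 0.1121 = 177.0588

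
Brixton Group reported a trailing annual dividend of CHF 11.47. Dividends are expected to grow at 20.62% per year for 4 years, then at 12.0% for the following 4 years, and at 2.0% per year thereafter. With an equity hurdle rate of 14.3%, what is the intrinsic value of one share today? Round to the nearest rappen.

Three-stage DDM. Project D₁…D_8; terminal Gordon value at t=8 with g = 0.02; discount at r = 0.143.
D_1 = 13.8351
D_2 = 16.6879
D_3 = 20.1290
D_4 = 24.2796
D_5 = 27.1931
D_6 = 30.4563
D_7 = 34.1110
D_8 = 38.2043
TV_8 = 38.9684/(0.143−0.02) = 316.8166
P₀ = Σ Dₜ/(1+r)ᵗ + TV_8/(1+r)^8 = 215.4298

CHF 215.43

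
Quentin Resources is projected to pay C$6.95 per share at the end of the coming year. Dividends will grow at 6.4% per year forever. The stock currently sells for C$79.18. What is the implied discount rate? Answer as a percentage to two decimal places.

Rearranging the constant-growth DDM: r = D₁/P₀ + g.
r = 6.9500 / 79.18 + 0.064 = 0.08777 + 0.064 = 0.15177

15.18%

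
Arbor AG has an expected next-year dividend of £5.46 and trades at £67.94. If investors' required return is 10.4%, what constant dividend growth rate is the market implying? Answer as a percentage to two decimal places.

2.36%

From P₀ = D₁/(r − g), the implied growth is g = r − D₁/P₀.
g = 0.104 − 5.46/67.94 = 0.104 − 0.08037 = 0.02363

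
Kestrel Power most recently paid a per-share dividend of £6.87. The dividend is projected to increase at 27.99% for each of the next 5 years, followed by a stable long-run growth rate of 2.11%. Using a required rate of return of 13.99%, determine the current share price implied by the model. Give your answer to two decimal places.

Two-stage DDM. Project D₁…D_5 at 0.2799, terminal growth 0.0211, discount at r = 0.1399.
D_1 = 8.7929
D_2 = 11.2540
D_3 = 14.4041
D_4 = 18.4358
D_5 = 23.5959
Terminal value at t=5: TV = D_6/(r−g) = 24.0938/(0.1399−0.0211) = 202.8097
P₀ = 8.7929/(1+0.1399)^1 + 11.2540/(1+0.1399)^2 + 14.4041/(1+0.1399)^3 + 18.4358/(1+0.1399)^4 + 23.5959/(1+0.1399)^5 + 202.8097/(1+0.1399)^5 = 154.6587

£154.66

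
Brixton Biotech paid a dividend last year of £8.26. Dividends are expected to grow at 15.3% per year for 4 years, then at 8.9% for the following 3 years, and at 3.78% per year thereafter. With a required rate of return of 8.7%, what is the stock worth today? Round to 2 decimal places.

£291.63

Three-stage DDM. Project D₁…D_7; terminal Gordon value at t=7 with g = 0.0378; discount at r = 0.087.
D_1 = 9.5238
D_2 = 10.9809
D_3 = 12.6610
D_4 = 14.5981
D_5 = 15.8974
D_6 = 17.3122
D_7 = 18.8530
TV_7 = 19.5657/(0.087−0.0378) = 397.6761
P₀ = Σ Dₜ/(1+r)ᵗ + TV_7/(1+r)^7 = 291.6338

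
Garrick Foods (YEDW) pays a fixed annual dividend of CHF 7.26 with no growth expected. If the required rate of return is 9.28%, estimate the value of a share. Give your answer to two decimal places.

CHF 78.23

Zero-growth DDM (perpetuity): P₀ = D/r = 7.26 / 0.0928 = 78.2328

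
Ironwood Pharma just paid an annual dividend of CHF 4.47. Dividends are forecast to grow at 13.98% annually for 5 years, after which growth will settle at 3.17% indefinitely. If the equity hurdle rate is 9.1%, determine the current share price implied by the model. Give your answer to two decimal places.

Two-stage DDM. Project D₁…D_5 at 0.1398, terminal growth 0.0317, discount at r = 0.091.
D_1 = 5.0949
D_2 = 5.8072
D_3 = 6.6190
D_4 = 7.5444
D_5 = 8.5991
Terminal value at t=5: TV = D_6/(r−g) = 8.8716/(0.091−0.0317) = 149.6062
P₀ = 5.0949/(1+0.091)^1 + 5.8072/(1+0.091)^2 + 6.6190/(1+0.091)^3 + 7.5444/(1+0.091)^4 + 8.5991/(1+0.091)^5 + 149.6062/(1+0.091)^5 = 122.3230

CHF 122.32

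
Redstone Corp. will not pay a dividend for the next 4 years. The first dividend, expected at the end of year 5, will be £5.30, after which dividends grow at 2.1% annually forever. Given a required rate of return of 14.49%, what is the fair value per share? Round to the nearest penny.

Deferred-dividend DDM. At t=4 the remaining stream is a growing perpetuity with first payment D_5 = 5.30.
V_4 = D_5/(r−g) = 5.30/(0.1449−0.021) = 42.7764
P₀ = V_4/(1+r)^4 = 42.7764/(1+0.1449)^4 = 24.8963

£24.90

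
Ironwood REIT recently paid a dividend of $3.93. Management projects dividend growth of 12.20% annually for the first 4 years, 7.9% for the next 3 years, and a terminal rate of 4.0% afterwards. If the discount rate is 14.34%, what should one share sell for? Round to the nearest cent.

$55.54

Three-stage DDM. Project D₁…D_7; terminal Gordon value at t=7 with g = 0.04; discount at r = 0.1434.
D_1 = 4.4095
D_2 = 4.9474
D_3 = 5.5510
D_4 = 6.2282
D_5 = 6.7202
D_6 = 7.2511
D_7 = 7.8240
TV_7 = 8.1370/(0.1434−0.04) = 78.6939
P₀ = Σ Dₜ/(1+r)ᵗ + TV_7/(1+r)^7 = 55.5443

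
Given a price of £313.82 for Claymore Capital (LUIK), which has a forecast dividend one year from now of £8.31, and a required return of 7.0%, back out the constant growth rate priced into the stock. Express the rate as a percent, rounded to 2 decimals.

4.35%

From P₀ = D₁/(r − g), the implied growth is g = r − D₁/P₀.
g = 0.07 − 8.31/313.82 = 0.07 − 0.02648 = 0.04352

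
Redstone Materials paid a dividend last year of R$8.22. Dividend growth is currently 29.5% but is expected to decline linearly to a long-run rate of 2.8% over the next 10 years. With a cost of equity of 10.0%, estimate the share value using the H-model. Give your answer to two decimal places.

R$269.78

H-model: P₀ = D₀[(1+g_L) + H(g_S−g_L)]/(r−g_L), with H = 10/2 = 5.
P₀ = 8.22 × [(1+0.028) + 5×(0.295−0.028)] / (0.1−0.028)
   = 8.22 × 2.3630 / 0.072 = 269.7758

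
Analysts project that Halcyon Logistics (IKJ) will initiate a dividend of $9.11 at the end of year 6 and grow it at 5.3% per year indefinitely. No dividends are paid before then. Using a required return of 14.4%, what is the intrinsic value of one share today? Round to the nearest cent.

$51.09

Deferred-dividend DDM. At t=5 the remaining stream is a growing perpetuity with first payment D_6 = 9.11.
V_5 = D_6/(r−g) = 9.11/(0.144−0.053) = 100.1099
P₀ = V_5/(1+r)^5 = 100.1099/(1+0.144)^5 = 51.0913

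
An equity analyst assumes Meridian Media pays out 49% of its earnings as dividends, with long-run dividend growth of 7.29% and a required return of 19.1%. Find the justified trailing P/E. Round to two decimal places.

4.45

Justified trailing P/E = b(1+g)/(r−g) = 0.49×(1+0.0729)/(0.191−0.0729) = 4.4515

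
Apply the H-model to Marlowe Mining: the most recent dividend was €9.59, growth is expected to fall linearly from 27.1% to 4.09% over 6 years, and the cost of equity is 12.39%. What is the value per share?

H-model: P₀ = D₀[(1+g_L) + H(g_S−g_L)]/(r−g_L), with H = 6/2 = 3.
P₀ = 9.59 × [(1+0.0409) + 3×(0.271−0.0409)] / (0.1239−0.0409)
   = 9.59 × 1.7312 / 0.083 = 200.0266

€200.03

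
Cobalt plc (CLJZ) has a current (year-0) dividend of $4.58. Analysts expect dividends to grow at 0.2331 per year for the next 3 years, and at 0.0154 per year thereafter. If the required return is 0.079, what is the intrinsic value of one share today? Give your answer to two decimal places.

Two-stage DDM. Project D₁…D_3 at 0.2331, terminal growth 0.0154, discount at r = 0.079.
D_1 = 5.6476
D_2 = 6.9641
D_3 = 8.5874
Terminal value at t=3: TV = D_4/(r−g) = 8.7196/(0.079−0.0154) = 137.1009
P₀ = 5.6476/(1+0.079)^1 + 6.9641/(1+0.079)^2 + 8.5874/(1+0.079)^3 + 137.1009/(1+0.079)^3 = 127.1897

$127.19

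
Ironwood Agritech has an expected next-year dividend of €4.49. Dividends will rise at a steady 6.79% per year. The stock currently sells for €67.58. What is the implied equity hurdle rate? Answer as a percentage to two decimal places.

13.43%

Rearranging the constant-growth DDM: r = D₁/P₀ + g.
r = 4.4900 / 67.58 + 0.0679 = 0.06644 + 0.0679 = 0.13434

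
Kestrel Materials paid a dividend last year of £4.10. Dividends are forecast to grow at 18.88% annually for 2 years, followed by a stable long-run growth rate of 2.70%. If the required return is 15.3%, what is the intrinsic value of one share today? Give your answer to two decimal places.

£44.11

Two-stage DDM. Project D₁…D_2 at 0.1888, terminal growth 0.027, discount at r = 0.153.
D_1 = 4.8741
D_2 = 5.7943
Terminal value at t=2: TV = D_3/(r−g) = 5.9508/(0.153−0.027) = 47.2282
P₀ = 4.8741/(1+0.153)^1 + 5.7943/(1+0.153)^2 + 47.2282/(1+0.153)^2 = 44.1116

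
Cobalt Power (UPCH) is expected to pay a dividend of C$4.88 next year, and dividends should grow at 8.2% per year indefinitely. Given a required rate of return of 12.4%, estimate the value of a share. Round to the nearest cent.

Gordon growth model: P₀ = D₁/(r − g), with D₁ = 4.88 given directly.
P₀ = 4.8800 / (0.124 − 0.082) = 4.8800 / 0.042 = 116.1905

C$116.19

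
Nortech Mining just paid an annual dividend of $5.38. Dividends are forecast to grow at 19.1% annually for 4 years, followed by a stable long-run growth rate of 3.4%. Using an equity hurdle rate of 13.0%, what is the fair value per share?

$96.09

Two-stage DDM. Project D₁…D_4 at 0.191, terminal growth 0.034, discount at r = 0.13.
D_1 = 6.4076
D_2 = 7.6314
D_3 = 9.0890
D_4 = 10.8250
Terminal value at t=4: TV = D_5/(r−g) = 11.1931/(0.13−0.034) = 116.5947
P₀ = 6.4076/(1+0.13)^1 + 7.6314/(1+0.13)^2 + 9.0890/(1+0.13)^3 + 10.8250/(1+0.13)^4 + 116.5947/(1+0.13)^4 = 96.0950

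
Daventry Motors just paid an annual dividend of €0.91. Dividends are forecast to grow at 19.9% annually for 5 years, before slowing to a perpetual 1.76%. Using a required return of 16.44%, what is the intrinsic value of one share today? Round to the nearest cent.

€12.27

Two-stage DDM. Project D₁…D_5 at 0.199, terminal growth 0.0176, discount at r = 0.1644.
D_1 = 1.0911
D_2 = 1.3082
D_3 = 1.5686
D_4 = 1.8807
D_5 = 2.2550
Terminal value at t=5: TV = D_6/(r−g) = 2.2946/(0.1644−0.0176) = 15.6311
P₀ = 1.0911/(1+0.1644)^1 + 1.3082/(1+0.1644)^2 + 1.5686/(1+0.1644)^3 + 1.8807/(1+0.1644)^4 + 2.2550/(1+0.1644)^5 + 15.6311/(1+0.1644)^5 = 12.2746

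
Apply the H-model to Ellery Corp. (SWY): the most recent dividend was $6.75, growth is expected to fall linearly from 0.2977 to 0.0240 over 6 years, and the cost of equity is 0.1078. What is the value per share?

H-model: P₀ = D₀[(1+g_L) + H(g_S−g_L)]/(r−g_L), with H = 6/2 = 3.
P₀ = 6.75 × [(1+0.024) + 3×(0.2977−0.024)] / (0.1078−0.024)
   = 6.75 × 1.8451 / 0.0838 = 148.6208

$148.62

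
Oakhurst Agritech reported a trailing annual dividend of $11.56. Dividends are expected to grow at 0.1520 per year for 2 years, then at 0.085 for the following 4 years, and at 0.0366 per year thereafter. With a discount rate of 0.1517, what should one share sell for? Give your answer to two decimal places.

Three-stage DDM. Project D₁…D_6; terminal Gordon value at t=6 with g = 0.0366; discount at r = 0.1517.
D_1 = 13.3171
D_2 = 15.3413
D_3 = 16.6453
D_4 = 18.0602
D_5 = 19.5953
D_6 = 21.2609
TV_6 = 22.0391/(0.1517−0.0366) = 191.4774
P₀ = Σ Dₜ/(1+r)ᵗ + TV_6/(1+r)^6 = 145.1221

$145.12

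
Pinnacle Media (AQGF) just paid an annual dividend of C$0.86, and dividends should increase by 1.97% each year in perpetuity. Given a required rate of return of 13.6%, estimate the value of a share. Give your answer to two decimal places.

Gordon growth model: P₀ = D₁/(r − g). D₁ = 0.86 × (1 + 0.0197) = 0.8769.
P₀ = 0.8769 / (0.136 − 0.0197) = 0.8769 / 0.1163 = 7.5403

C$7.54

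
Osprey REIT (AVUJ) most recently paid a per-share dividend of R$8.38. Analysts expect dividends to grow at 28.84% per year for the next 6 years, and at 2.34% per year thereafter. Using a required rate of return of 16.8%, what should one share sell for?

Two-stage DDM. Project D₁…D_6 at 0.2884, terminal growth 0.0234, discount at r = 0.168.
D_1 = 10.7968
D_2 = 13.9106
D_3 = 17.9224
D_4 = 23.0912
D_5 = 29.7507
D_6 = 38.3308
Terminal value at t=6: TV = D_7/(r−g) = 39.2278/(0.168−0.0234) = 271.2848
P₀ = 10.7968/(1+0.168)^1 + 13.9106/(1+0.168)^2 + 17.9224/(1+0.168)^3 + 23.0912/(1+0.168)^4 + 29.7507/(1+0.168)^5 + 38.3308/(1+0.168)^6 + 271.2848/(1+0.168)^6 = 178.7273

R$178.73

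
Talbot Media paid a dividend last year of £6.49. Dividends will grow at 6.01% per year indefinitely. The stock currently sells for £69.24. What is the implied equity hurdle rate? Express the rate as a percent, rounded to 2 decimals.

15.95%

Rearranging the constant-growth DDM: r = D₁/P₀ + g.
D₁ = 6.49 × (1 + 0.0601) = 6.8800.
r = 6.8800 / 69.24 + 0.0601 = 0.09937 + 0.0601 = 0.15947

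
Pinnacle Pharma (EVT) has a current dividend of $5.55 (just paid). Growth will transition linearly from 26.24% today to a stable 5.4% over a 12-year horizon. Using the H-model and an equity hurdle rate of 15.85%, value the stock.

H-model: P₀ = D₀[(1+g_L) + H(g_S−g_L)]/(r−g_L), with H = 12/2 = 6.
P₀ = 5.55 × [(1+0.054) + 6×(0.2624−0.054)] / (0.1585−0.054)
   = 5.55 × 2.3044 / 0.1045 = 122.3868

$122.39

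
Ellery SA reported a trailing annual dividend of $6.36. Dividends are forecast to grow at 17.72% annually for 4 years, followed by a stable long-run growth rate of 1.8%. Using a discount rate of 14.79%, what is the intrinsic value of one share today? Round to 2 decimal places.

$82.23

Two-stage DDM. Project D₁…D_4 at 0.1772, terminal growth 0.018, discount at r = 0.1479.
D_1 = 7.4870
D_2 = 8.8137
D_3 = 10.3755
D_4 = 12.2140
Terminal value at t=4: TV = D_5/(r−g) = 12.4339/(0.1479−0.018) = 95.7187
P₀ = 7.4870/(1+0.1479)^1 + 8.8137/(1+0.1479)^2 + 10.3755/(1+0.1479)^3 + 12.2140/(1+0.1479)^4 + 95.7187/(1+0.1479)^4 = 82.2344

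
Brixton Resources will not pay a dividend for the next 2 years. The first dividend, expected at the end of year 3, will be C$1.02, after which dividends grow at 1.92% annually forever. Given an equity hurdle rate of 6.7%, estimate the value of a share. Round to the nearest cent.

C$18.74

Deferred-dividend DDM. At t=2 the remaining stream is a growing perpetuity with first payment D_3 = 1.02.
V_2 = D_3/(r−g) = 1.02/(0.067−0.0192) = 21.3389
P₀ = V_2/(1+r)^2 = 21.3389/(1+0.067)^2 = 18.7432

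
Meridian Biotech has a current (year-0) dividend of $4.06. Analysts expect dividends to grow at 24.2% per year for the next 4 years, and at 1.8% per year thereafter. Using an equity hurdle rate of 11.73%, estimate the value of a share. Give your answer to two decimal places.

Two-stage DDM. Project D₁…D_4 at 0.242, terminal growth 0.018, discount at r = 0.1173.
D_1 = 5.0425
D_2 = 6.2628
D_3 = 7.7784
D_4 = 9.6608
Terminal value at t=4: TV = D_5/(r−g) = 9.8347/(0.1173−0.018) = 99.0401
P₀ = 5.0425/(1+0.1173)^1 + 6.2628/(1+0.1173)^2 + 7.7784/(1+0.1173)^3 + 9.6608/(1+0.1173)^4 + 99.0401/(1+0.1173)^4 = 84.8583

$84.86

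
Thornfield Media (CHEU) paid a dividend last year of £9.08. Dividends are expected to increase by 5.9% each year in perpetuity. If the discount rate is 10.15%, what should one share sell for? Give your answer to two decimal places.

Gordon growth model: P₀ = D₁/(r − g). D₁ = 9.08 × (1 + 0.059) = 9.6157.
P₀ = 9.6157 / (0.1015 − 0.059) = 9.6157 / 0.0425 = 226.2522

£226.25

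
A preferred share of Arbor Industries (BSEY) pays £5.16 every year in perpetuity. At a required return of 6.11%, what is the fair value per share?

Zero-growth DDM (perpetuity): P₀ = D/r = 5.16 / 0.0611 = 84.4517

£84.45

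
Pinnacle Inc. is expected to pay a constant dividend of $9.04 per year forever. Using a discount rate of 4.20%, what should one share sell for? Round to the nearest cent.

$215.24

Zero-growth DDM (perpetuity): P₀ = D/r = 9.04 / 0.042 = 215.2381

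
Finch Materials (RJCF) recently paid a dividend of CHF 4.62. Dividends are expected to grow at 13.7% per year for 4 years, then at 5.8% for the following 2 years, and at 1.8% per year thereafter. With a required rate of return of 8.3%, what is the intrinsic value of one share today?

Three-stage DDM. Project D₁…D_6; terminal Gordon value at t=6 with g = 0.018; discount at r = 0.083.
D_1 = 5.2529
D_2 = 5.9726
D_3 = 6.7908
D_4 = 7.7212
D_5 = 8.1690
D_6 = 8.6428
TV_6 = 8.7984/(0.083−0.018) = 135.3598
P₀ = Σ Dₜ/(1+r)ᵗ + TV_6/(1+r)^6 = 115.6327

CHF 115.63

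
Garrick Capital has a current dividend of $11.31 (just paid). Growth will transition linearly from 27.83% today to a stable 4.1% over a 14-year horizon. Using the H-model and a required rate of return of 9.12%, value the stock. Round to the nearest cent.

$608.78

H-model: P₀ = D₀[(1+g_L) + H(g_S−g_L)]/(r−g_L), with H = 14/2 = 7.
P₀ = 11.31 × [(1+0.041) + 7×(0.2783−0.041)] / (0.0912−0.041)
   = 11.31 × 2.7021 / 0.0502 = 608.7799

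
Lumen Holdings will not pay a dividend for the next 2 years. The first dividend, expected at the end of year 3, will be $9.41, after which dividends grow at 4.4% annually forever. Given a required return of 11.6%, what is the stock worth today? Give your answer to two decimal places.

Deferred-dividend DDM. At t=2 the remaining stream is a growing perpetuity with first payment D_3 = 9.41.
V_2 = D_3/(r−g) = 9.41/(0.116−0.044) = 130.6944
P₀ = V_2/(1+r)^2 = 130.6944/(1+0.116)^2 = 104.9370

$104.94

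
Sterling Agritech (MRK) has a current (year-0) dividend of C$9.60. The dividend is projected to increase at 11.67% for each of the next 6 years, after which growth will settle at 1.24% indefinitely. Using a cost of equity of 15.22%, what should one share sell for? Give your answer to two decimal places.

C$109.32

Two-stage DDM. Project D₁…D_6 at 0.1167, terminal growth 0.0124, discount at r = 0.1522.
D_1 = 10.7203
D_2 = 11.9714
D_3 = 13.3684
D_4 = 14.9285
D_5 = 16.6707
D_6 = 18.6162
Terminal value at t=6: TV = D_7/(r−g) = 18.8470/(0.1522−0.0124) = 134.8141
P₀ = 10.7203/(1+0.1522)^1 + 11.9714/(1+0.1522)^2 + 13.3684/(1+0.1522)^3 + 14.9285/(1+0.1522)^4 + 16.6707/(1+0.1522)^5 + 18.6162/(1+0.1522)^6 + 134.8141/(1+0.1522)^6 = 109.3172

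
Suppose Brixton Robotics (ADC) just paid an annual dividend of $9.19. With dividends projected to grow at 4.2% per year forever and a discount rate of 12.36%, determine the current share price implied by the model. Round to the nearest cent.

Gordon growth model: P₀ = D₁/(r − g). D₁ = 9.19 × (1 + 0.042) = 9.5760.
P₀ = 9.5760 / (0.1236 − 0.042) = 9.5760 / 0.0816 = 117.3527

$117.35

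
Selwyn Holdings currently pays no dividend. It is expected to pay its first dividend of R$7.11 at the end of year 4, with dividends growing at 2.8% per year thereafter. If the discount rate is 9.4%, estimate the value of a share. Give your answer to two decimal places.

R$82.28

Deferred-dividend DDM. At t=3 the remaining stream is a growing perpetuity with first payment D_4 = 7.11.
V_3 = D_4/(r−g) = 7.11/(0.094−0.028) = 107.7273
P₀ = V_3/(1+r)^3 = 107.7273/(1+0.094)^3 = 82.2761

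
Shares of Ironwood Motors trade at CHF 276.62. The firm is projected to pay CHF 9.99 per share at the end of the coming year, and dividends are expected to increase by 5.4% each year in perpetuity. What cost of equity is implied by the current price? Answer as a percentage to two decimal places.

Rearranging the constant-growth DDM: r = D₁/P₀ + g.
r = 9.9900 / 276.62 + 0.054 = 0.03611 + 0.054 = 0.09011

9.01%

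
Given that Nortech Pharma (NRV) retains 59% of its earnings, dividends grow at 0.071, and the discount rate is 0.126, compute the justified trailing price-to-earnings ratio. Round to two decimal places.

7.98

Payout ratio b = 1 − 0.59 = 0.41.
Justified trailing P/E = b(1+g)/(r−g) = 0.41×(1+0.071)/(0.126−0.071) = 7.9838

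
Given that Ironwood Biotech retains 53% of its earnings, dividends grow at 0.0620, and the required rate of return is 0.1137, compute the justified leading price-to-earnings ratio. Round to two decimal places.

Payout ratio b = 1 − 0.53 = 0.47.
Justified leading P/E = b/(r−g) = 0.47/(0.1137−0.062) = 9.0909

9.09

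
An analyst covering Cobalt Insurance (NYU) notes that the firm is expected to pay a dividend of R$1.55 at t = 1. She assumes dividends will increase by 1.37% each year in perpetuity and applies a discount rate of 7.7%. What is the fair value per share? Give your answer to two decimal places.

R$24.49

Gordon growth model: P₀ = D₁/(r − g), with D₁ = 1.55 given directly.
P₀ = 1.5500 / (0.077 − 0.0137) = 1.5500 / 0.0633 = 24.4866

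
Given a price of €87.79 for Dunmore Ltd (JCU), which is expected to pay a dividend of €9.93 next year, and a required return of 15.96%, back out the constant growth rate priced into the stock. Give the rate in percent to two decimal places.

From P₀ = D₁/(r − g), the implied growth is g = r − D₁/P₀.
g = 0.1596 − 9.93/87.79 = 0.1596 − 0.11311 = 0.04649

4.65%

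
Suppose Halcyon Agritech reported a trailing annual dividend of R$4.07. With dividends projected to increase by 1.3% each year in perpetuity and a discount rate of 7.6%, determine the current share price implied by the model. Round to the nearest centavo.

R$65.44

Gordon growth model: P₀ = D₁/(r − g). D₁ = 4.07 × (1 + 0.013) = 4.1229.
P₀ = 4.1229 / (0.076 − 0.013) = 4.1229 / 0.063 = 65.4430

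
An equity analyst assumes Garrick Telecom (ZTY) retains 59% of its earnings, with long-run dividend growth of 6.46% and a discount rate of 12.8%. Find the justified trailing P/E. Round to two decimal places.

6.88

Payout ratio b = 1 − 0.59 = 0.41.
Justified trailing P/E = b(1+g)/(r−g) = 0.41×(1+0.0646)/(0.128−0.0646) = 6.8846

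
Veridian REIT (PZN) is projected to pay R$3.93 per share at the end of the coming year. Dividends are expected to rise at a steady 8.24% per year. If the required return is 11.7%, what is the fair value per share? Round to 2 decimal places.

Gordon growth model: P₀ = D₁/(r − g), with D₁ = 3.93 given directly.
P₀ = 3.9300 / (0.117 − 0.0824) = 3.9300 / 0.0346 = 113.5838

R$113.58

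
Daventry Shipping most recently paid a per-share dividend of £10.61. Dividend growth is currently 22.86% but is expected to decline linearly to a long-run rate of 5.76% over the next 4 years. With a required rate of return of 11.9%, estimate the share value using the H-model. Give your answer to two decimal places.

H-model: P₀ = D₀[(1+g_L) + H(g_S−g_L)]/(r−g_L), with H = 4/2 = 2.
P₀ = 10.61 × [(1+0.0576) + 2×(0.2286−0.0576)] / (0.119−0.0576)
   = 10.61 × 1.3996 / 0.0614 = 241.8527

£241.85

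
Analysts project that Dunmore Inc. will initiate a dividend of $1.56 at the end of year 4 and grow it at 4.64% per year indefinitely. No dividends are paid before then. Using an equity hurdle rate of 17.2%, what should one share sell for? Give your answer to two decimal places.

$7.72

Deferred-dividend DDM. At t=3 the remaining stream is a growing perpetuity with first payment D_4 = 1.56.
V_3 = D_4/(r−g) = 1.56/(0.172−0.0464) = 12.4204
P₀ = V_3/(1+r)^3 = 12.4204/(1+0.172)^3 = 7.7153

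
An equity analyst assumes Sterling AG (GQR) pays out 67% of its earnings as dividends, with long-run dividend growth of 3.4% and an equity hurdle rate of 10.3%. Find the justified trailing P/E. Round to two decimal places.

10.04

Justified trailing P/E = b(1+g)/(r−g) = 0.67×(1+0.034)/(0.103−0.034) = 10.0403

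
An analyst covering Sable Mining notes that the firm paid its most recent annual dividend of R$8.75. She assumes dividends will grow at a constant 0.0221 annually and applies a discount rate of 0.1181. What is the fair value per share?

Gordon growth model: P₀ = D₁/(r − g). D₁ = 8.75 × (1 + 0.0221) = 8.9434.
P₀ = 8.9434 / (0.1181 − 0.0221) = 8.9434 / 0.096 = 93.1602

R$93.16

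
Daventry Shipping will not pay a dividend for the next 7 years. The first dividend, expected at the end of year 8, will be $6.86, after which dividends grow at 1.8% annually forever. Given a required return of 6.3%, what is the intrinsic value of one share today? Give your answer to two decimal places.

$99.40

Deferred-dividend DDM. At t=7 the remaining stream is a growing perpetuity with first payment D_8 = 6.86.
V_7 = D_8/(r−g) = 6.86/(0.063−0.018) = 152.4444
P₀ = V_7/(1+r)^7 = 152.4444/(1+0.063)^7 = 99.3983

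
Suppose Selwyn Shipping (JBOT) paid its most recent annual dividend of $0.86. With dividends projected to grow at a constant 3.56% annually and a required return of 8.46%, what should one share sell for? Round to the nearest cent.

Gordon growth model: P₀ = D₁/(r − g). D₁ = 0.86 × (1 + 0.0356) = 0.8906.
P₀ = 0.8906 / (0.0846 − 0.0356) = 0.8906 / 0.049 = 18.1758

$18.18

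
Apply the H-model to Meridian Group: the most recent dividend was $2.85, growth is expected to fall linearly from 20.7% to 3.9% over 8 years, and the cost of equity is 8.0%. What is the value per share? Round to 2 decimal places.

H-model: P₀ = D₀[(1+g_L) + H(g_S−g_L)]/(r−g_L), with H = 8/2 = 4.
P₀ = 2.85 × [(1+0.039) + 4×(0.207−0.039)] / (0.08−0.039)
   = 2.85 × 1.7110 / 0.041 = 118.9354

$118.94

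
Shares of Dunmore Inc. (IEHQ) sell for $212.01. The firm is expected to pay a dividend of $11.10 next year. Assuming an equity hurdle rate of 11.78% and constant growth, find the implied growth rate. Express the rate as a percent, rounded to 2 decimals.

From P₀ = D₁/(r − g), the implied growth is g = r − D₁/P₀.
g = 0.1178 − 11.10/212.01 = 0.1178 − 0.05236 = 0.06544

6.54%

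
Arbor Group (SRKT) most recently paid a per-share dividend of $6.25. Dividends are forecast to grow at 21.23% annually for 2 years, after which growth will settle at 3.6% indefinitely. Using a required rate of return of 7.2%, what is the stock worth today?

$245.08

Two-stage DDM. Project D₁…D_2 at 0.2123, terminal growth 0.036, discount at r = 0.072.
D_1 = 7.5769
D_2 = 9.1854
Terminal value at t=2: TV = D_3/(r−g) = 9.5161/(0.072−0.036) = 264.3367
P₀ = 7.5769/(1+0.072)^1 + 9.1854/(1+0.072)^2 + 264.3367/(1+0.072)^2 = 245.0822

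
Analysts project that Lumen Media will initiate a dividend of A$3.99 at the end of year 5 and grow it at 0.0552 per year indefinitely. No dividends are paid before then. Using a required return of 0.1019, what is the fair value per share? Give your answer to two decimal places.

Deferred-dividend DDM. At t=4 the remaining stream is a growing perpetuity with first payment D_5 = 3.99.
V_4 = D_5/(r−g) = 3.99/(0.1019−0.0552) = 85.4390
P₀ = V_4/(1+r)^4 = 85.4390/(1+0.1019)^4 = 57.9545

A$57.95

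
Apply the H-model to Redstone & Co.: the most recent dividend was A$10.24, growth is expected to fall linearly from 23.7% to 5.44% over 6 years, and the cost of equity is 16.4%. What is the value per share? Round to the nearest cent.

A$149.69

H-model: P₀ = D₀[(1+g_L) + H(g_S−g_L)]/(r−g_L), with H = 6/2 = 3.
P₀ = 10.24 × [(1+0.0544) + 3×(0.237−0.0544)] / (0.164−0.0544)
   = 10.24 × 1.6022 / 0.1096 = 149.6946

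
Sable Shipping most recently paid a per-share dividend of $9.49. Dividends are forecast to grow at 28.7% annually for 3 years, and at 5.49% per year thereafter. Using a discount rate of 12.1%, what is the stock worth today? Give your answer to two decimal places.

$266.95

Two-stage DDM. Project D₁…D_3 at 0.287, terminal growth 0.0549, discount at r = 0.121.
D_1 = 12.2136
D_2 = 15.7189
D_3 = 20.2303
Terminal value at t=3: TV = D_4/(r−g) = 21.3409/(0.121−0.0549) = 322.8581
P₀ = 12.2136/(1+0.121)^1 + 15.7189/(1+0.121)^2 + 20.2303/(1+0.121)^3 + 322.8581/(1+0.121)^3 = 266.9546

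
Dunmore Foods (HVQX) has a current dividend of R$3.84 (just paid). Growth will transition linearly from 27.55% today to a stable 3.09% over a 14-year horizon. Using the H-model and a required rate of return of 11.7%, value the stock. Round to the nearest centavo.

H-model: P₀ = D₀[(1+g_L) + H(g_S−g_L)]/(r−g_L), with H = 14/2 = 7.
P₀ = 3.84 × [(1+0.0309) + 7×(0.2755−0.0309)] / (0.117−0.0309)
   = 3.84 × 2.7431 / 0.0861 = 122.3403

R$122.34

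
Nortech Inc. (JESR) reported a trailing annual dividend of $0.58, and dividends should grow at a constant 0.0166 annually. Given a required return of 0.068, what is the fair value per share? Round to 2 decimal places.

$11.47

Gordon growth model: P₀ = D₁/(r − g). D₁ = 0.58 × (1 + 0.0166) = 0.5896.
P₀ = 0.5896 / (0.068 − 0.0166) = 0.5896 / 0.0514 = 11.4714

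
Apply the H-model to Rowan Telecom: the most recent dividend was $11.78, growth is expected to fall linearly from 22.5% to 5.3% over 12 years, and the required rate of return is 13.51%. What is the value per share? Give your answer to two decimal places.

$299.16

H-model: P₀ = D₀[(1+g_L) + H(g_S−g_L)]/(r−g_L), with H = 12/2 = 6.
P₀ = 11.78 × [(1+0.053) + 6×(0.225−0.053)] / (0.1351−0.053)
   = 11.78 × 2.0850 / 0.0821 = 299.1632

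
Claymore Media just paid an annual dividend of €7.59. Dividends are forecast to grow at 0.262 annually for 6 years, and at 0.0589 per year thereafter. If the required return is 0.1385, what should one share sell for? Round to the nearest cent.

Two-stage DDM. Project D₁…D_6 at 0.262, terminal growth 0.0589, discount at r = 0.1385.
D_1 = 9.5786
D_2 = 12.0882
D_3 = 15.2553
D_4 = 19.2521
D_5 = 24.2962
D_6 = 30.6618
Terminal value at t=6: TV = D_7/(r−g) = 32.4678/(0.1385−0.0589) = 407.8869
P₀ = 9.5786/(1+0.1385)^1 + 12.0882/(1+0.1385)^2 + 15.2553/(1+0.1385)^3 + 19.2521/(1+0.1385)^4 + 24.2962/(1+0.1385)^5 + 30.6618/(1+0.1385)^6 + 407.8869/(1+0.1385)^6 = 253.6195

€253.62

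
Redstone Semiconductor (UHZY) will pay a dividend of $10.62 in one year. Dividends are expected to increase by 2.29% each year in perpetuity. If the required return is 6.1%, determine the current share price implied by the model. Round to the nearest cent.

$278.74

Gordon growth model: P₀ = D₁/(r − g), with D₁ = 10.62 given directly.
P₀ = 10.6200 / (0.061 − 0.0229) = 10.6200 / 0.0381 = 278.7402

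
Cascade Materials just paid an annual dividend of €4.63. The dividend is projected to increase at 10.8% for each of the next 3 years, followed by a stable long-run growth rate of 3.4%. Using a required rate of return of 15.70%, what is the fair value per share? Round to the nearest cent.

€46.93

Two-stage DDM. Project D₁…D_3 at 0.108, terminal growth 0.034, discount at r = 0.157.
D_1 = 5.1300
D_2 = 5.6841
D_3 = 6.2980
Terminal value at t=3: TV = D_4/(r−g) = 6.5121/(0.157−0.034) = 52.9439
P₀ = 5.1300/(1+0.157)^1 + 5.6841/(1+0.157)^2 + 6.2980/(1+0.157)^3 + 52.9439/(1+0.157)^3 = 46.9298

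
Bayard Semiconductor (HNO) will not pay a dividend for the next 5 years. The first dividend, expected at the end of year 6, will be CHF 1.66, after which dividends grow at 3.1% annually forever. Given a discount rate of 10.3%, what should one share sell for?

CHF 14.12

Deferred-dividend DDM. At t=5 the remaining stream is a growing perpetuity with first payment D_6 = 1.66.
V_5 = D_6/(r−g) = 1.66/(0.103−0.031) = 23.0556
P₀ = V_5/(1+r)^5 = 23.0556/(1+0.103)^5 = 14.1221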